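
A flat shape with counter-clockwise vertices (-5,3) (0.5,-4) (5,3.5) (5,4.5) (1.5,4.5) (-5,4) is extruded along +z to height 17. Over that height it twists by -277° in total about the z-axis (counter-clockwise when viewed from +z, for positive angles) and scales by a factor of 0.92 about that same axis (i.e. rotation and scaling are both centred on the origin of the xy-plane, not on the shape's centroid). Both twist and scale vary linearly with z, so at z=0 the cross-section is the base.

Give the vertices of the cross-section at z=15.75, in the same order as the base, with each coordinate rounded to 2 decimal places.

Cross-section at z=15.75: (-1.63,-5.15) (3.50,1.31) (-4.22,3.75) (-5.12,3.54) (-4.37,0.39) (-2.53,-5.36)

t = z/height = 15.75/17 = 0.926471
s = 1 + (scale-1)·z/height = 1 + (0.92-1)·15.75/17 = 0.925882
θ = twist·z/height = -277°·15.75/17 = -256.6324° = -4.479080 rad
cos θ = -0.231199, sin θ = 0.972907 (intermediates below are computed at full precision and shown rounded to 5 d.p.)
v1: (-5,3) → rotate → (-1.76273,-5.55813) → ×s → (-1.63208,-5.14617) → (-1.63,-5.15)
v2: (0.5,-4) → rotate → (3.77603,1.41125) → ×s → (3.49616,1.30665) → (3.50,1.31)
v3: (5,3.5) → rotate → (-4.56117,4.05534) → ×s → (-4.22310,3.75477) → (-4.22,3.75)
v4: (5,4.5) → rotate → (-5.53407,3.82414) → ×s → (-5.12390,3.54070) → (-5.12,3.54)
v5: (1.5,4.5) → rotate → (-4.72488,0.41897) → ×s → (-4.37468,0.38791) → (-4.37,0.39)
v6: (-5,4) → rotate → (-2.73563,-5.78933) → ×s → (-2.53287,-5.36024) → (-2.53,-5.36)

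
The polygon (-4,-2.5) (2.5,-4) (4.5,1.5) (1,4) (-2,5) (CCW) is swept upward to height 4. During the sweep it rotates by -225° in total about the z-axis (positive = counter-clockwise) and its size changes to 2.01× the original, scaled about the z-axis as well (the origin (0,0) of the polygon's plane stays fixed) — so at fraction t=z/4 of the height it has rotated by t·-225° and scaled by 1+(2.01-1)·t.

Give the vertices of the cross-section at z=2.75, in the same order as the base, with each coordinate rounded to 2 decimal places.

Cross-section at z=2.75: (4.32,6.73) (-6.73,4.32) (-5.81,-5.56) (1.37,-6.85) (6.69,-6.21)

t = z/height = 2.75/4 = 0.6875
s = 1 + (scale-1)·z/height = 1 + (2.01-1)·2.75/4 = 1.694375
θ = twist·z/height = -225°·2.75/4 = -154.6875° = -2.699806 rad
cos θ = -0.903989, sin θ = -0.427555 (intermediates below are computed at full precision and shown rounded to 5 d.p.)
v1: (-4,-2.5) → rotate → (2.54707,3.97019) → ×s → (4.31569,6.72700) → (4.32,6.73)
v2: (2.5,-4) → rotate → (-3.97019,2.54707) → ×s → (-6.72700,4.31569) → (-6.73,4.32)
v3: (4.5,1.5) → rotate → (-3.42662,-3.27998) → ×s → (-5.80598,-5.55752) → (-5.81,-5.56)
v4: (1,4) → rotate → (0.80623,-4.04351) → ×s → (1.36606,-6.85123) → (1.37,-6.85)
v5: (-2,5) → rotate → (3.94575,-3.66484) → ×s → (6.68559,-6.20961) → (6.69,-6.21)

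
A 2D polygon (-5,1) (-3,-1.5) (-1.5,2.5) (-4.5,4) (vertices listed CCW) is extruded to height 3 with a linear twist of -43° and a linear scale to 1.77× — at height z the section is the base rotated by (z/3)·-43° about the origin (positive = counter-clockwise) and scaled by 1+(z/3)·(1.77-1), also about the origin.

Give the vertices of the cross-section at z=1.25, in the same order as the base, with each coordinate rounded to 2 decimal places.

Cross-section at z=1.25: (-5.88,3.29) (-4.38,-0.67) (-0.87,3.75) (-4.03,6.86)

t = z/height = 1.25/3 = 0.416667
s = 1 + (scale-1)·z/height = 1 + (1.77-1)·1.25/3 = 1.320833
θ = twist·z/height = -43°·1.25/3 = -17.9167° = -0.312705 rad
cos θ = 0.951505, sin θ = -0.307633 (intermediates below are computed at full precision and shown rounded to 5 d.p.)
v1: (-5,1) → rotate → (-4.44989,2.48967) → ×s → (-5.87756,3.28844) → (-5.88,3.29)
v2: (-3,-1.5) → rotate → (-3.31596,-0.50436) → ×s → (-4.37984,-0.66617) → (-4.38,-0.67)
v3: (-1.5,2.5) → rotate → (-0.65817,2.84021) → ×s → (-0.86934,3.75145) → (-0.87,3.75)
v4: (-4.5,4) → rotate → (-3.05124,5.19037) → ×s → (-4.03018,6.85561) → (-4.03,6.86)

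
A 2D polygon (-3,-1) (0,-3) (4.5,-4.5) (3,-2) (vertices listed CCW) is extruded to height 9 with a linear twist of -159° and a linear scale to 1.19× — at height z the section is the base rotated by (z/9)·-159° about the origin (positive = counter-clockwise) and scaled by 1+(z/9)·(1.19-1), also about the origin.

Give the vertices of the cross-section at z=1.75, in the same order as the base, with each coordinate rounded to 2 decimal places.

Cross-section at z=1.75: (-3.20,0.71) (-1.60,-2.67) (1.61,-6.40) (1.60,-3.38)

t = z/height = 1.75/9 = 0.194444
s = 1 + (scale-1)·z/height = 1 + (1.19-1)·1.75/9 = 1.036944
θ = twist·z/height = -159°·1.75/9 = -30.9167° = -0.539598 rad
cos θ = 0.857915, sin θ = -0.513791 (intermediates below are computed at full precision and shown rounded to 5 d.p.)
v1: (-3,-1) → rotate → (-3.08754,0.68346) → ×s → (-3.20160,0.70871) → (-3.20,0.71)
v2: (0,-3) → rotate → (-1.54137,-2.57375) → ×s → (-1.59832,-2.66883) → (-1.60,-2.67)
v3: (4.5,-4.5) → rotate → (1.54856,-6.17268) → ×s → (1.60577,-6.40072) → (1.61,-6.40)
v4: (3,-2) → rotate → (1.54616,-3.25720) → ×s → (1.60329,-3.37754) → (1.60,-3.38)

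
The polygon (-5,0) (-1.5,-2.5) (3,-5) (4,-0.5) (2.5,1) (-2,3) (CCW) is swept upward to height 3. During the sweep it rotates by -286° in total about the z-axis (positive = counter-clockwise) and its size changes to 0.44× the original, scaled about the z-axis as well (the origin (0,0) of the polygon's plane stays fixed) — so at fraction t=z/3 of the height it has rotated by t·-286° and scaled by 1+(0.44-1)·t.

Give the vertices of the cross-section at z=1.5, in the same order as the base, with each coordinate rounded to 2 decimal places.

Cross-section at z=1.5: (2.88,2.17) (-0.22,2.09) (-3.89,1.58) (-2.52,-1.45) (-1.00,-1.66) (2.45,-0.86)

t = z/height = 1.5/3 = 0.5
s = 1 + (scale-1)·z/height = 1 + (0.44-1)·1.5/3 = 0.720000
θ = twist·z/height = -286°·1.5/3 = -143.0000° = -2.495821 rad
cos θ = -0.798636, sin θ = -0.601815 (intermediates below are computed at full precision and shown rounded to 5 d.p.)
v1: (-5,0) → rotate → (3.99318,3.00908) → ×s → (2.87509,2.16653) → (2.88,2.17)
v2: (-1.5,-2.5) → rotate → (-0.30658,2.89931) → ×s → (-0.22074,2.08750) → (-0.22,2.09)
v3: (3,-5) → rotate → (-5.40498,2.18773) → ×s → (-3.89159,1.57517) → (-3.89,1.58)
v4: (4,-0.5) → rotate → (-3.49545,-2.00794) → ×s → (-2.51672,-1.44572) → (-2.52,-1.45)
v5: (2.5,1) → rotate → (-1.39477,-2.30317) → ×s → (-1.00424,-1.65828) → (-1.00,-1.66)
v6: (-2,3) → rotate → (3.40272,-1.19228) → ×s → (2.44996,-0.85844) → (2.45,-0.86)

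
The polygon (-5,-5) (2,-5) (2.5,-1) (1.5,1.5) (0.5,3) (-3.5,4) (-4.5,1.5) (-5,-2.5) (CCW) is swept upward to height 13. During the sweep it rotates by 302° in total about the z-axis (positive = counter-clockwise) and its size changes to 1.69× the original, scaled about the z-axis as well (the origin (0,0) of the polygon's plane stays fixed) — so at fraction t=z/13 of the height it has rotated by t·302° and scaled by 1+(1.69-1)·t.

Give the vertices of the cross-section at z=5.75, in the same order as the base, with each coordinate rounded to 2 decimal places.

t = z/height = 5.75/13 = 0.442308
s = 1 + (scale-1)·z/height = 1 + (1.69-1)·5.75/13 = 1.305192
θ = twist·z/height = 302°·5.75/13 = 133.5769° = 2.331357 rad
cos θ = -0.689328, sin θ = 0.724450 (intermediates below are computed at full precision and shown rounded to 5 d.p.)
v1: (-5,-5) → rotate → (7.06889,-0.17561) → ×s → (9.22626,-0.22920) → (9.23,-0.23)
v2: (2,-5) → rotate → (2.24359,4.89554) → ×s → (2.92832,6.38962) → (2.93,6.39)
v3: (2.5,-1) → rotate → (-0.99887,2.50045) → ×s → (-1.30372,3.26357) → (-1.30,3.26)
v4: (1.5,1.5) → rotate → (-2.12067,0.05268) → ×s → (-2.76788,0.06876) → (-2.77,0.07)
v5: (0.5,3) → rotate → (-2.51801,-1.70576) → ×s → (-3.28649,-2.22634) → (-3.29,-2.23)
v6: (-3.5,4) → rotate → (-0.48515,-5.29288) → ×s → (-0.63322,-6.90823) → (-0.63,-6.91)
v7: (-4.5,1.5) → rotate → (2.01530,-4.29401) → ×s → (2.63036,-5.60452) → (2.63,-5.60)
v8: (-5,-2.5) → rotate → (5.25776,-1.89893) → ×s → (6.86239,-2.47847) → (6.86,-2.48)

Cross-section at z=5.75: (9.23,-0.23) (2.93,6.39) (-1.30,3.26) (-2.77,0.07) (-3.29,-2.23) (-0.63,-6.91) (2.63,-5.60) (6.86,-2.48)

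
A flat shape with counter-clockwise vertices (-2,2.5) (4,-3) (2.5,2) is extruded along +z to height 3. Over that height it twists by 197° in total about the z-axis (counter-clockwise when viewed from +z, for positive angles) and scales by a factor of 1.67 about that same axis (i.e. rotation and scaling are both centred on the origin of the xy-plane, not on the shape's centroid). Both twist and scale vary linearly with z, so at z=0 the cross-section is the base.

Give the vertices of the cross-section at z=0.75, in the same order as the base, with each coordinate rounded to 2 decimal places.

t = z/height = 0.75/3 = 0.25
s = 1 + (scale-1)·z/height = 1 + (1.67-1)·0.75/3 = 1.167500
θ = twist·z/height = 197°·0.75/3 = 49.2500° = 0.859575 rad
cos θ = 0.652760, sin θ = 0.757565 (intermediates below are computed at full precision and shown rounded to 5 d.p.)
v1: (-2,2.5) → rotate → (-3.19943,0.11677) → ×s → (-3.73534,0.13633) → (-3.74,0.14)
v2: (4,-3) → rotate → (4.88373,1.07198) → ×s → (5.70176,1.25154) → (5.70,1.25)
v3: (2.5,2) → rotate → (0.11677,3.19943) → ×s → (0.13633,3.73534) → (0.14,3.74)

Cross-section at z=0.75: (-3.74,0.14) (5.70,1.25) (0.14,3.74)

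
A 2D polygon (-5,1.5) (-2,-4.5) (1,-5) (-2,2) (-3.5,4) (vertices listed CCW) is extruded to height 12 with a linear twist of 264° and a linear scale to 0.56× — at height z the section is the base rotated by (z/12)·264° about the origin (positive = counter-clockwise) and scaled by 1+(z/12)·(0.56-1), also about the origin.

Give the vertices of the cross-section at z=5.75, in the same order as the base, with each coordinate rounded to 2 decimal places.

t = z/height = 5.75/12 = 0.479167
s = 1 + (scale-1)·z/height = 1 + (0.56-1)·5.75/12 = 0.789167
θ = twist·z/height = 264°·5.75/12 = 126.5000° = 2.207842 rad
cos θ = -0.594823, sin θ = 0.803857 (intermediates below are computed at full precision and shown rounded to 5 d.p.)
v1: (-5,1.5) → rotate → (1.76833,-4.91152) → ×s → (1.39551,-3.87601) → (1.40,-3.88)
v2: (-2,-4.5) → rotate → (4.80700,1.06899) → ×s → (3.79353,0.84361) → (3.79,0.84)
v3: (1,-5) → rotate → (3.42446,3.77797) → ×s → (2.70247,2.98145) → (2.70,2.98)
v4: (-2,2) → rotate → (-0.41807,-2.79736) → ×s → (-0.32993,-2.20758) → (-0.33,-2.21)
v5: (-3.5,4) → rotate → (-1.13355,-5.19279) → ×s → (-0.89456,-4.09798) → (-0.89,-4.10)

Cross-section at z=5.75: (1.40,-3.88) (3.79,0.84) (2.70,2.98) (-0.33,-2.21) (-0.89,-4.10)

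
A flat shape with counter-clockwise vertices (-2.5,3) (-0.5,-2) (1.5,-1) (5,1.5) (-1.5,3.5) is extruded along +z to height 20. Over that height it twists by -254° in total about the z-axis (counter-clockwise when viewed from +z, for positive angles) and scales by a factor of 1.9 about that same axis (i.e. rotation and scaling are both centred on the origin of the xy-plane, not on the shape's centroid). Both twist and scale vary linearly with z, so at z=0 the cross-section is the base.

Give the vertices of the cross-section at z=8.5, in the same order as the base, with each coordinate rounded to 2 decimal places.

Cross-section at z=8.5: (5.01,2.01) (-2.42,1.51) (-1.95,-1.55) (-0.16,-7.22) (5.24,0.48)

t = z/height = 8.5/20 = 0.425
s = 1 + (scale-1)·z/height = 1 + (1.9-1)·8.5/20 = 1.382500
θ = twist·z/height = -254°·8.5/20 = -107.9500° = -1.884083 rad
cos θ = -0.308187, sin θ = -0.951326 (intermediates below are computed at full precision and shown rounded to 5 d.p.)
v1: (-2.5,3) → rotate → (3.62444,1.45375) → ×s → (5.01079,2.00981) → (5.01,2.01)
v2: (-0.5,-2) → rotate → (-1.74856,1.09204) → ×s → (-2.41738,1.50974) → (-2.42,1.51)
v3: (1.5,-1) → rotate → (-1.41361,-1.11880) → ×s → (-1.95431,-1.54674) → (-1.95,-1.55)
v4: (5,1.5) → rotate → (-0.11395,-5.21891) → ×s → (-0.15753,-7.21514) → (-0.16,-7.22)
v5: (-1.5,3.5) → rotate → (3.79192,0.34833) → ×s → (5.24233,0.48157) → (5.24,0.48)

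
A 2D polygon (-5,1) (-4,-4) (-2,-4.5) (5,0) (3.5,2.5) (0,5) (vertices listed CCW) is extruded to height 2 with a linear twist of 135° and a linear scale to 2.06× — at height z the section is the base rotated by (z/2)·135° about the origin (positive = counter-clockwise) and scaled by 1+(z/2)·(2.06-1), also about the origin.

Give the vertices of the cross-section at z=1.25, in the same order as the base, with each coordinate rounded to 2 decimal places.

Cross-section at z=1.25: (-2.47,-8.11) (5.97,-7.27) (7.12,-4.04) (0.81,8.27) (-3.57,6.20) (-8.27,0.81)

t = z/height = 1.25/2 = 0.625
s = 1 + (scale-1)·z/height = 1 + (2.06-1)·1.25/2 = 1.662500
θ = twist·z/height = 135°·1.25/2 = 84.3750° = 1.472622 rad
cos θ = 0.098017, sin θ = 0.995185 (intermediates below are computed at full precision and shown rounded to 5 d.p.)
v1: (-5,1) → rotate → (-1.48527,-4.87791) → ×s → (-2.46926,-8.10952) → (-2.47,-8.11)
v2: (-4,-4) → rotate → (3.58867,-4.37281) → ×s → (5.96616,-7.26979) → (5.97,-7.27)
v3: (-2,-4.5) → rotate → (4.28230,-2.43145) → ×s → (7.11932,-4.04228) → (7.12,-4.04)
v4: (5,0) → rotate → (0.49009,4.97592) → ×s → (0.81477,8.27247) → (0.81,8.27)
v5: (3.5,2.5) → rotate → (-2.14490,3.72819) → ×s → (-3.56590,6.19811) → (-3.57,6.20)
v6: (0,5) → rotate → (-4.97592,0.49009) → ×s → (-8.27247,0.81477) → (-8.27,0.81)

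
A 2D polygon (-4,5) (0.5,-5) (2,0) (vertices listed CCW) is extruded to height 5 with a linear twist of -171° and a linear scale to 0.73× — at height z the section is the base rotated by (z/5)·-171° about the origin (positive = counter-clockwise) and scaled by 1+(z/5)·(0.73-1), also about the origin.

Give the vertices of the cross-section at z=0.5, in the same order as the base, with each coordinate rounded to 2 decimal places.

t = z/height = 0.5/5 = 0.1
s = 1 + (scale-1)·z/height = 1 + (0.73-1)·0.5/5 = 0.973000
θ = twist·z/height = -171°·0.5/5 = -17.1000° = -0.298451 rad
cos θ = 0.955793, sin θ = -0.294040 (intermediates below are computed at full precision and shown rounded to 5 d.p.)
v1: (-4,5) → rotate → (-2.35297,5.95513) → ×s → (-2.28944,5.79434) → (-2.29,5.79)
v2: (0.5,-5) → rotate → (-0.99231,-4.92599) → ×s → (-0.96551,-4.79298) → (-0.97,-4.79)
v3: (2,0) → rotate → (1.91159,-0.58808) → ×s → (1.85997,-0.57220) → (1.86,-0.57)

Cross-section at z=0.5: (-2.29,5.79) (-0.97,-4.79) (1.86,-0.57)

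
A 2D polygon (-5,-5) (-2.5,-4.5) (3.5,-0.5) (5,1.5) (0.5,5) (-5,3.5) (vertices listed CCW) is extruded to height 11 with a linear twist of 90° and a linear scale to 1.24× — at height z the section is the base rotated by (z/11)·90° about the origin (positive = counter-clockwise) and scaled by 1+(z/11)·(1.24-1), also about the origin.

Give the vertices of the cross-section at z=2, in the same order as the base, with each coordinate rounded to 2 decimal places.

Cross-section at z=2: (-3.54,-6.48) (-1.18,-5.24) (3.65,0.53) (4.57,2.97) (-0.97,5.15) (-6.04,2.03)

t = z/height = 2/11 = 0.181818
s = 1 + (scale-1)·z/height = 1 + (1.24-1)·2/11 = 1.043636
θ = twist·z/height = 90°·2/11 = 16.3636° = 0.285599 rad
cos θ = 0.959493, sin θ = 0.281733 (intermediates below are computed at full precision and shown rounded to 5 d.p.)
v1: (-5,-5) → rotate → (-3.38880,-6.20613) → ×s → (-3.53668,-6.47694) → (-3.54,-6.48)
v2: (-2.5,-4.5) → rotate → (-1.13094,-5.02205) → ×s → (-1.18029,-5.24119) → (-1.18,-5.24)
v3: (3.5,-0.5) → rotate → (3.49909,0.50632) → ×s → (3.65178,0.52841) → (3.65,0.53)
v4: (5,1.5) → rotate → (4.37487,2.84790) → ×s → (4.56577,2.97217) → (4.57,2.97)
v5: (0.5,5) → rotate → (-0.92892,4.93833) → ×s → (-0.96945,5.15382) → (-0.97,5.15)
v6: (-5,3.5) → rotate → (-5.78353,1.94956) → ×s → (-6.03590,2.03463) → (-6.04,2.03)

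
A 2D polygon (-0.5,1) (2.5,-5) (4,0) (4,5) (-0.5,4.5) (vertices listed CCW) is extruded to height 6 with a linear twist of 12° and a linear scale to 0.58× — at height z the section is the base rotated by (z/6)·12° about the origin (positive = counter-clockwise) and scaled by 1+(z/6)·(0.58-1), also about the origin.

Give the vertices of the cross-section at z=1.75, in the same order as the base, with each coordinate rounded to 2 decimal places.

t = z/height = 1.75/6 = 0.291667
s = 1 + (scale-1)·z/height = 1 + (0.58-1)·1.75/6 = 0.877500
θ = twist·z/height = 12°·1.75/6 = 3.5000° = 0.061087 rad
cos θ = 0.998135, sin θ = 0.061049 (intermediates below are computed at full precision and shown rounded to 5 d.p.)
v1: (-0.5,1) → rotate → (-0.56012,0.96761) → ×s → (-0.49150,0.84908) → (-0.49,0.85)
v2: (2.5,-5) → rotate → (2.80058,-4.83805) → ×s → (2.45751,-4.24539) → (2.46,-4.25)
v3: (4,0) → rotate → (3.99254,0.24419) → ×s → (3.50345,0.21428) → (3.50,0.21)
v4: (4,5) → rotate → (3.68730,5.23487) → ×s → (3.23560,4.59360) → (3.24,4.59)
v5: (-0.5,4.5) → rotate → (-0.77379,4.46108) → ×s → (-0.67900,3.91460) → (-0.68,3.91)

Cross-section at z=1.75: (-0.49,0.85) (2.46,-4.25) (3.50,0.21) (3.24,4.59) (-0.68,3.91)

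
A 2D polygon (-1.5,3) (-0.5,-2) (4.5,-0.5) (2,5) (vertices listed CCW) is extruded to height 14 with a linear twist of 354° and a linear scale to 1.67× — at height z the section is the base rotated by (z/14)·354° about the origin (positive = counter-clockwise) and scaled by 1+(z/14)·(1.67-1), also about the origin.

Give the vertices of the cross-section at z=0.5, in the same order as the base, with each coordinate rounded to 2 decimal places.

Cross-section at z=0.5: (-2.17,2.66) (-0.05,-2.11) (4.61,0.51) (0.88,5.44)

t = z/height = 0.5/14 = 0.0357143
s = 1 + (scale-1)·z/height = 1 + (1.67-1)·0.5/14 = 1.023929
θ = twist·z/height = 354°·0.5/14 = 12.6429° = 0.220659 rad
cos θ = 0.975753, sin θ = 0.218873 (intermediates below are computed at full precision and shown rounded to 5 d.p.)
v1: (-1.5,3) → rotate → (-2.12025,2.59895) → ×s → (-2.17098,2.66114) → (-2.17,2.66)
v2: (-0.5,-2) → rotate → (-0.05013,-2.06094) → ×s → (-0.05133,-2.11026) → (-0.05,-2.11)
v3: (4.5,-0.5) → rotate → (4.50033,0.49705) → ×s → (4.60801,0.50895) → (4.61,0.51)
v4: (2,5) → rotate → (0.85714,5.31651) → ×s → (0.87765,5.44373) → (0.88,5.44)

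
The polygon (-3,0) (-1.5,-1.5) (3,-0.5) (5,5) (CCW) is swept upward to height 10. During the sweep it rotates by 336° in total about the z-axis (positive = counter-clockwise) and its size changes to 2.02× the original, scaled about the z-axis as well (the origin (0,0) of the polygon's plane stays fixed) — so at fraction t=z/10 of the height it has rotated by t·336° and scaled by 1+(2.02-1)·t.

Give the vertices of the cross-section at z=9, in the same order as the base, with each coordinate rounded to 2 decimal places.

Cross-section at z=9: (-3.08,4.86) (-3.97,0.89) (2.27,-5.37) (13.24,-2.96)

t = z/height = 9/10 = 0.9
s = 1 + (scale-1)·z/height = 1 + (2.02-1)·9/10 = 1.918000
θ = twist·z/height = 336°·9/10 = 302.4000° = 5.277876 rad
cos θ = 0.535827, sin θ = -0.844328 (intermediates below are computed at full precision and shown rounded to 5 d.p.)
v1: (-3,0) → rotate → (-1.60748,2.53298) → ×s → (-3.08315,4.85826) → (-3.08,4.86)
v2: (-1.5,-1.5) → rotate → (-2.07023,0.46275) → ×s → (-3.97071,0.88756) → (-3.97,0.89)
v3: (3,-0.5) → rotate → (1.18532,-2.80090) → ×s → (2.27344,-5.37212) → (2.27,-5.37)
v4: (5,5) → rotate → (6.90077,-1.54251) → ×s → (13.23568,-2.95853) → (13.24,-2.96)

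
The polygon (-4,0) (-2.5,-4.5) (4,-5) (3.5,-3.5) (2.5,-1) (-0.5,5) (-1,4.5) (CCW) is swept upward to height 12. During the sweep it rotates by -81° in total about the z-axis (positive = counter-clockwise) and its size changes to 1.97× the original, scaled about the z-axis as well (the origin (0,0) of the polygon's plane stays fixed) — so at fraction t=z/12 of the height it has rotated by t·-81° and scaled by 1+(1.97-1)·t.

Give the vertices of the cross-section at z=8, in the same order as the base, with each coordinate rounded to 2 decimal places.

t = z/height = 8/12 = 0.666667
s = 1 + (scale-1)·z/height = 1 + (1.97-1)·8/12 = 1.646667
θ = twist·z/height = -81°·8/12 = -54.0000° = -0.942478 rad
cos θ = 0.587785, sin θ = -0.809017 (intermediates below are computed at full precision and shown rounded to 5 d.p.)
v1: (-4,0) → rotate → (-2.35114,3.23607) → ×s → (-3.87155,5.32873) → (-3.87,5.33)
v2: (-2.5,-4.5) → rotate → (-5.11004,-0.62249) → ×s → (-8.41453,-1.02504) → (-8.41,-1.03)
v3: (4,-5) → rotate → (-1.69394,-6.17499) → ×s → (-2.78936,-10.16816) → (-2.79,-10.17)
v4: (3.5,-3.5) → rotate → (-0.77431,-4.88881) → ×s → (-1.27503,-8.05024) → (-1.28,-8.05)
v5: (2.5,-1) → rotate → (0.66045,-2.61033) → ×s → (1.08753,-4.29834) → (1.09,-4.30)
v6: (-0.5,5) → rotate → (3.75119,3.34343) → ×s → (6.17696,5.50552) → (6.18,5.51)
v7: (-1,4.5) → rotate → (3.05279,3.45405) → ×s → (5.02693,5.68767) → (5.03,5.69)

Cross-section at z=8: (-3.87,5.33) (-8.41,-1.03) (-2.79,-10.17) (-1.28,-8.05) (1.09,-4.30) (6.18,5.51) (5.03,5.69)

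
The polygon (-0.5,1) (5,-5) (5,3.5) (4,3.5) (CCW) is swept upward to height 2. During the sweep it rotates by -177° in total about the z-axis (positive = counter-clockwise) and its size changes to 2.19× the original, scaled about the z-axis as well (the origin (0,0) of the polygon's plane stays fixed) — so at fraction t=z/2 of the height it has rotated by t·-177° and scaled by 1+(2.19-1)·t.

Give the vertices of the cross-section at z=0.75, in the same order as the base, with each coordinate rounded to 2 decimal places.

t = z/height = 0.75/2 = 0.375
s = 1 + (scale-1)·z/height = 1 + (2.19-1)·0.75/2 = 1.446250
θ = twist·z/height = -177°·0.75/2 = -66.3750° = -1.158462 rad
cos θ = 0.400749, sin θ = -0.916188 (intermediates below are computed at full precision and shown rounded to 5 d.p.)
v1: (-0.5,1) → rotate → (0.71581,0.85884) → ×s → (1.03525,1.24210) → (1.04,1.24)
v2: (5,-5) → rotate → (-2.57720,-6.58468) → ×s → (-3.72727,-9.52310) → (-3.73,-9.52)
v3: (5,3.5) → rotate → (5.21040,-3.17832) → ×s → (7.53554,-4.59664) → (7.54,-4.60)
v4: (4,3.5) → rotate → (4.80965,-2.26213) → ×s → (6.95596,-3.27161) → (6.96,-3.27)

Cross-section at z=0.75: (1.04,1.24) (-3.73,-9.52) (7.54,-4.60) (6.96,-3.27)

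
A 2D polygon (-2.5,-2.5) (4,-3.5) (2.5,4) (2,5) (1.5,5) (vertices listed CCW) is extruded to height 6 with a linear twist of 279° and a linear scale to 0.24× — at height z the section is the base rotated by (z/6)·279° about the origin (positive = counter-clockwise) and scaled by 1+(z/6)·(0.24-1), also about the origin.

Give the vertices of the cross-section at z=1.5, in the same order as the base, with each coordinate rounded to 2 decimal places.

Cross-section at z=1.5: (1.20,-2.60) (3.78,2.06) (-2.34,3.02) (-3.24,2.92) (-3.38,2.54)

t = z/height = 1.5/6 = 0.25
s = 1 + (scale-1)·z/height = 1 + (0.24-1)·1.5/6 = 0.810000
θ = twist·z/height = 279°·1.5/6 = 69.7500° = 1.217367 rad
cos θ = 0.346117, sin θ = 0.938191 (intermediates below are computed at full precision and shown rounded to 5 d.p.)
v1: (-2.5,-2.5) → rotate → (1.48019,-3.21077) → ×s → (1.19895,-2.60072) → (1.20,-2.60)
v2: (4,-3.5) → rotate → (4.66814,2.54136) → ×s → (3.78119,2.05850) → (3.78,2.06)
v3: (2.5,4) → rotate → (-2.88747,3.72995) → ×s → (-2.33885,3.02126) → (-2.34,3.02)
v4: (2,5) → rotate → (-3.99872,3.60697) → ×s → (-3.23897,2.92164) → (-3.24,2.92)
v5: (1.5,5) → rotate → (-4.17178,3.13787) → ×s → (-3.37914,2.54168) → (-3.38,2.54)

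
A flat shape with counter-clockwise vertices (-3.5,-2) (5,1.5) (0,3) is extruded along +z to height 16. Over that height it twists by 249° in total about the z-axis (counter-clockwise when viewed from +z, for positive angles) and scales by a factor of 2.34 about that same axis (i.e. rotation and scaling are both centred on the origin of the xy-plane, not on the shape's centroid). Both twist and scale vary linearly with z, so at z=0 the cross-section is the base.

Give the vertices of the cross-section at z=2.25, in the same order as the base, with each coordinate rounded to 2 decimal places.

Cross-section at z=2.25: (-2.04,-4.33) (3.84,4.87) (-2.05,2.92)

t = z/height = 2.25/16 = 0.140625
s = 1 + (scale-1)·z/height = 1 + (2.34-1)·2.25/16 = 1.188438
θ = twist·z/height = 249°·2.25/16 = 35.0156° = 0.611138 rad
cos θ = 0.818996, sin θ = 0.573800 (intermediates below are computed at full precision and shown rounded to 5 d.p.)
v1: (-3.5,-2) → rotate → (-1.71888,-3.64629) → ×s → (-2.04279,-4.33339) → (-2.04,-4.33)
v2: (5,1.5) → rotate → (3.23428,4.09749) → ×s → (3.84374,4.86961) → (3.84,4.87)
v3: (0,3) → rotate → (-1.72140,2.45699) → ×s → (-2.04578,2.91998) → (-2.05,2.92)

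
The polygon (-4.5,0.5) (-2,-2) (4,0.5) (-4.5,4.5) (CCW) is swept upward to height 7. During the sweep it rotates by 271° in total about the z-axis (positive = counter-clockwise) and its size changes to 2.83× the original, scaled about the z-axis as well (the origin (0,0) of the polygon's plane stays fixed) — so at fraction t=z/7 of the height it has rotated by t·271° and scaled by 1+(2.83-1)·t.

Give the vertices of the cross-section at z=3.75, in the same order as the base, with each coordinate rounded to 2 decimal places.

t = z/height = 3.75/7 = 0.535714
s = 1 + (scale-1)·z/height = 1 + (2.83-1)·3.75/7 = 1.980357
θ = twist·z/height = 271°·3.75/7 = 145.1786° = 2.533844 rad
cos θ = -0.820936, sin θ = 0.571021 (intermediates below are computed at full precision and shown rounded to 5 d.p.)
v1: (-4.5,0.5) → rotate → (3.40870,-2.98006) → ×s → (6.75044,-5.90158) → (6.75,-5.90)
v2: (-2,-2) → rotate → (2.78391,0.49983) → ×s → (5.51314,0.98984) → (5.51,0.99)
v3: (4,0.5) → rotate → (-3.56925,1.87361) → ×s → (-7.06840,3.71043) → (-7.07,3.71)
v4: (-4.5,4.5) → rotate → (1.12462,-6.26380) → ×s → (2.22714,-12.40457) → (2.23,-12.40)

Cross-section at z=3.75: (6.75,-5.90) (5.51,0.99) (-7.07,3.71) (2.23,-12.40)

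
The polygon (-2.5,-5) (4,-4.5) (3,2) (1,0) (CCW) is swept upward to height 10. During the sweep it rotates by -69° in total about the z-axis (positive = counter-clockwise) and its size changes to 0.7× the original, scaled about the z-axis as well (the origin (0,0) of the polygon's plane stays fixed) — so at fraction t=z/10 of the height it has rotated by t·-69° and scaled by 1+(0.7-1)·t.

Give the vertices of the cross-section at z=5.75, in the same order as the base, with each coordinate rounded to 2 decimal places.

t = z/height = 5.75/10 = 0.575
s = 1 + (scale-1)·z/height = 1 + (0.7-1)·5.75/10 = 0.827500
θ = twist·z/height = -69°·5.75/10 = -39.6750° = -0.692459 rad
cos θ = 0.769678, sin θ = -0.638432 (intermediates below are computed at full precision and shown rounded to 5 d.p.)
v1: (-2.5,-5) → rotate → (-5.11636,-2.25231) → ×s → (-4.23378,-1.86379) → (-4.23,-1.86)
v2: (4,-4.5) → rotate → (0.20577,-6.01728) → ×s → (0.17027,-4.97930) → (0.17,-4.98)
v3: (3,2) → rotate → (3.58590,-0.37594) → ×s → (2.96733,-0.31109) → (2.97,-0.31)
v4: (1,0) → rotate → (0.76968,-0.63843) → ×s → (0.63691,-0.52830) → (0.64,-0.53)

Cross-section at z=5.75: (-4.23,-1.86) (0.17,-4.98) (2.97,-0.31) (0.64,-0.53)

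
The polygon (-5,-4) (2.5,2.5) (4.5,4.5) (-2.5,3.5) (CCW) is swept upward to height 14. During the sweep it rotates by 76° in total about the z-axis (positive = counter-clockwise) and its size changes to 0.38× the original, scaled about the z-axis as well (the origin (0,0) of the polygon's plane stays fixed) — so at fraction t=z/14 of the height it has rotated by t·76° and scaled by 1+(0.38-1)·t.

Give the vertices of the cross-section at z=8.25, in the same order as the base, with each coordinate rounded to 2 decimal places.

t = z/height = 8.25/14 = 0.589286
s = 1 + (scale-1)·z/height = 1 + (0.38-1)·8.25/14 = 0.634643
θ = twist·z/height = 76°·8.25/14 = 44.7857° = 0.781658 rad
cos θ = 0.709746, sin θ = 0.704457 (intermediates below are computed at full precision and shown rounded to 5 d.p.)
v1: (-5,-4) → rotate → (-0.73090,-6.36127) → ×s → (-0.46386,-4.03714) → (-0.46,-4.04)
v2: (2.5,2.5) → rotate → (0.01322,3.53551) → ×s → (0.00839,2.24379) → (0.01,2.24)
v3: (4.5,4.5) → rotate → (0.02380,6.36392) → ×s → (0.01511,4.03881) → (0.02,4.04)
v4: (-2.5,3.5) → rotate → (-4.23997,0.72297) → ×s → (-2.69086,0.45883) → (-2.69,0.46)

Cross-section at z=8.25: (-0.46,-4.04) (0.01,2.24) (0.02,4.04) (-2.69,0.46)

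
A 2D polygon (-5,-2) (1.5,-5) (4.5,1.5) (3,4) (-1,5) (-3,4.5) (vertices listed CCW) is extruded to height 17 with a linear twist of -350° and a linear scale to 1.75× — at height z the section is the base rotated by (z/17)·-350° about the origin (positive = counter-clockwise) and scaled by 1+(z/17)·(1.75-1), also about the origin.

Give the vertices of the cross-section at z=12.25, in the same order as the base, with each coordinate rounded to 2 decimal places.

t = z/height = 12.25/17 = 0.720588
s = 1 + (scale-1)·z/height = 1 + (1.75-1)·12.25/17 = 1.540441
θ = twist·z/height = -350°·12.25/17 = -252.2059° = -4.401823 rad
cos θ = -0.305598, sin θ = 0.952161 (intermediates below are computed at full precision and shown rounded to 5 d.p.)
v1: (-5,-2) → rotate → (3.43231,-4.14961) → ×s → (5.28727,-6.39223) → (5.29,-6.39)
v2: (1.5,-5) → rotate → (4.30241,2.95623) → ×s → (6.62761,4.55390) → (6.63,4.55)
v3: (4.5,1.5) → rotate → (-2.80343,3.82633) → ×s → (-4.31852,5.89423) → (-4.32,5.89)
v4: (3,4) → rotate → (-4.72544,1.63409) → ×s → (-7.27926,2.51722) → (-7.28,2.52)
v5: (-1,5) → rotate → (-4.45521,-2.48015) → ×s → (-6.86298,-3.82052) → (-6.86,-3.82)
v6: (-3,4.5) → rotate → (-3.36793,-4.23167) → ×s → (-5.18810,-6.51864) → (-5.19,-6.52)

Cross-section at z=12.25: (5.29,-6.39) (6.63,4.55) (-4.32,5.89) (-7.28,2.52) (-6.86,-3.82) (-5.19,-6.52)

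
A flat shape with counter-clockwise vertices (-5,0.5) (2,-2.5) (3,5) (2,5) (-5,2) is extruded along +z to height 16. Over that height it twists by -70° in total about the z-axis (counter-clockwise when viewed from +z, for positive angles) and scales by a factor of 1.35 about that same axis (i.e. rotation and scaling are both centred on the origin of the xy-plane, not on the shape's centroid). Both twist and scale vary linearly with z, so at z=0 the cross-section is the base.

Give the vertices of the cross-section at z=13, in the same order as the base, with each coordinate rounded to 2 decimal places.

t = z/height = 13/16 = 0.8125
s = 1 + (scale-1)·z/height = 1 + (1.35-1)·13/16 = 1.284375
θ = twist·z/height = -70°·13/16 = -56.8750° = -0.992656 rad
cos θ = 0.546467, sin θ = -0.837480 (intermediates below are computed at full precision and shown rounded to 5 d.p.)
v1: (-5,0.5) → rotate → (-2.31360,4.46064) → ×s → (-2.97153,5.72913) → (-2.97,5.73)
v2: (2,-2.5) → rotate → (-1.00077,-3.04113) → ×s → (-1.28536,-3.90595) → (-1.29,-3.91)
v3: (3,5) → rotate → (5.82680,0.21990) → ×s → (7.48380,0.28243) → (7.48,0.28)
v4: (2,5) → rotate → (5.28034,1.05738) → ×s → (6.78193,1.35807) → (6.78,1.36)
v5: (-5,2) → rotate → (-1.05738,5.28034) → ×s → (-1.35807,6.78193) → (-1.36,6.78)

Cross-section at z=13: (-2.97,5.73) (-1.29,-3.91) (7.48,0.28) (6.78,1.36) (-1.36,6.78)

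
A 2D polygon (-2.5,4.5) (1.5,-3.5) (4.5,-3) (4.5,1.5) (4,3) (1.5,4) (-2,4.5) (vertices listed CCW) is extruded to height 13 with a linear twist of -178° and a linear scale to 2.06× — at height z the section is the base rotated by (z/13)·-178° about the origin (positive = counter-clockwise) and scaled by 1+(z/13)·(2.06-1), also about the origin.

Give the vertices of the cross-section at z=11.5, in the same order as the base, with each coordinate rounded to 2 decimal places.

Cross-section at z=11.5: (7.82,-6.20) (-5.28,5.15) (-10.28,2.03) (-6.94,-6.03) (-4.93,-8.34) (0.29,-8.27) (6.92,-6.57)

t = z/height = 11.5/13 = 0.884615
s = 1 + (scale-1)·z/height = 1 + (2.06-1)·11.5/13 = 1.937692
θ = twist·z/height = -178°·11.5/13 = -157.4615° = -2.748222 rad
cos θ = -0.923622, sin θ = -0.383304 (intermediates below are computed at full precision and shown rounded to 5 d.p.)
v1: (-2.5,4.5) → rotate → (4.03392,-3.19804) → ×s → (7.81650,-6.19682) → (7.82,-6.20)
v2: (1.5,-3.5) → rotate → (-2.72700,2.65772) → ×s → (-5.28408,5.14985) → (-5.28,5.15)
v3: (4.5,-3) → rotate → (-5.30621,1.04600) → ×s → (-10.28181,2.02683) → (-10.28,2.03)
v4: (4.5,1.5) → rotate → (-3.58135,-3.11030) → ×s → (-6.93955,-6.02680) → (-6.94,-6.03)
v5: (4,3) → rotate → (-2.54458,-4.30408) → ×s → (-4.93061,-8.33999) → (-4.93,-8.34)
v6: (1.5,4) → rotate → (0.14778,-4.26945) → ×s → (0.28635,-8.27287) → (0.29,-8.27)
v7: (-2,4.5) → rotate → (3.57211,-3.38969) → ×s → (6.92165,-6.56818) → (6.92,-6.57)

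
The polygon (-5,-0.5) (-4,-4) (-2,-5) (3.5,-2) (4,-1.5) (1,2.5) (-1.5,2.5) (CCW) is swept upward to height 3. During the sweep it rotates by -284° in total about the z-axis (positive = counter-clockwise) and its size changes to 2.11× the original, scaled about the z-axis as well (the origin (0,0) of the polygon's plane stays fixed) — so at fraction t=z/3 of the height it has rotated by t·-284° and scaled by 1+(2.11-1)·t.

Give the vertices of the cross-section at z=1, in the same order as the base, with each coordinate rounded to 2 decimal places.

Cross-section at z=1: (-0.13,6.88) (-5.02,5.91) (-6.60,3.29) (-3.12,-4.56) (-2.49,-5.29) (3.30,-1.64) (3.58,1.77)

t = z/height = 1/3 = 0.333333
s = 1 + (scale-1)·z/height = 1 + (2.11-1)·1/3 = 1.370000
θ = twist·z/height = -284°·1/3 = -94.6667° = -1.652245 rad
cos θ = -0.081359, sin θ = -0.996685 (intermediates below are computed at full precision and shown rounded to 5 d.p.)
v1: (-5,-0.5) → rotate → (-0.09155,5.02410) → ×s → (-0.12542,6.88302) → (-0.13,6.88)
v2: (-4,-4) → rotate → (-3.66130,4.31217) → ×s → (-5.01599,5.90768) → (-5.02,5.91)
v3: (-2,-5) → rotate → (-4.82071,2.40016) → ×s → (-6.60437,3.28822) → (-6.60,3.29)
v4: (3.5,-2) → rotate → (-2.27813,-3.32568) → ×s → (-3.12103,-4.55618) → (-3.12,-4.56)
v5: (4,-1.5) → rotate → (-1.82046,-3.86470) → ×s → (-2.49403,-5.29464) → (-2.49,-5.29)
v6: (1,2.5) → rotate → (2.41035,-1.20008) → ×s → (3.30218,-1.64411) → (3.30,-1.64)
v7: (-1.5,2.5) → rotate → (2.61375,1.29163) → ×s → (3.58084,1.76953) → (3.58,1.77)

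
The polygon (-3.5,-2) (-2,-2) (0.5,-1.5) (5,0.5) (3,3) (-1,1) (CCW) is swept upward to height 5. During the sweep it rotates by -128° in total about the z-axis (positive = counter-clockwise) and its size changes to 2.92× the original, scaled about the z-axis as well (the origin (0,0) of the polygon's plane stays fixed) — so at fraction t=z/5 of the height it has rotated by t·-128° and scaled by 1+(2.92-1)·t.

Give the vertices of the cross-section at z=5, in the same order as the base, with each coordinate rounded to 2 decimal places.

Cross-section at z=5: (1.69,11.65) (-1.01,8.20) (-4.35,1.55) (-7.84,-12.40) (1.51,-12.30) (4.10,0.50)

t = z/height = 5/5 = 1
s = 1 + (scale-1)·z/height = 1 + (2.92-1)·5/5 = 2.920000
θ = twist·z/height = -128°·5/5 = -128.0000° = -2.234021 rad
cos θ = -0.615661, sin θ = -0.788011 (intermediates below are computed at full precision and shown rounded to 5 d.p.)
v1: (-3.5,-2) → rotate → (0.57879,3.98936) → ×s → (1.69008,11.64893) → (1.69,11.65)
v2: (-2,-2) → rotate → (-0.34470,2.80734) → ×s → (-1.00652,8.19745) → (-1.01,8.20)
v3: (0.5,-1.5) → rotate → (-1.48985,0.52949) → ×s → (-4.35035,1.54610) → (-4.35,1.55)
v4: (5,0.5) → rotate → (-2.68430,-4.24788) → ×s → (-7.83816,-12.40382) → (-7.84,-12.40)
v5: (3,3) → rotate → (0.51705,-4.21102) → ×s → (1.50978,-12.29617) → (1.51,-12.30)
v6: (-1,1) → rotate → (1.40367,0.17235) → ×s → (4.09872,0.50326) → (4.10,0.50)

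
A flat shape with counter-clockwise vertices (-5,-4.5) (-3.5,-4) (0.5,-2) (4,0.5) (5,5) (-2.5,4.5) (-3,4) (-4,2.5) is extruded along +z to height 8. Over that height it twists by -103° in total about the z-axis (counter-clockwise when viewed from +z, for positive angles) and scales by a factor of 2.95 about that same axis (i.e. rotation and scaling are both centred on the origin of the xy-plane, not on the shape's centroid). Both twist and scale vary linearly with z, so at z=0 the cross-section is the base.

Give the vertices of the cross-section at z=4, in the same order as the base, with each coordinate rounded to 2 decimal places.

Cross-section at z=4: (-13.10,2.20) (-10.49,0.49) (-2.48,-3.23) (5.69,-5.57) (13.88,-1.58) (3.88,9.40) (2.49,9.55) (-1.05,9.26)

t = z/height = 4/8 = 0.5
s = 1 + (scale-1)·z/height = 1 + (2.95-1)·4/8 = 1.975000
θ = twist·z/height = -103°·4/8 = -51.5000° = -0.898845 rad
cos θ = 0.622515, sin θ = -0.782608 (intermediates below are computed at full precision and shown rounded to 5 d.p.)
v1: (-5,-4.5) → rotate → (-6.63431,1.11172) → ×s → (-13.10276,2.19566) → (-13.10,2.20)
v2: (-3.5,-4) → rotate → (-5.30923,0.24907) → ×s → (-10.48574,0.49191) → (-10.49,0.49)
v3: (0.5,-2) → rotate → (-1.25396,-1.63633) → ×s → (-2.47657,-3.23176) → (-2.48,-3.23)
v4: (4,0.5) → rotate → (2.88136,-2.81918) → ×s → (5.69069,-5.56787) → (5.69,-5.57)
v5: (5,5) → rotate → (7.02561,-0.80047) → ×s → (13.87559,-1.58092) → (13.88,-1.58)
v6: (-2.5,4.5) → rotate → (1.96545,4.75784) → ×s → (3.88176,9.39673) → (3.88,9.40)
v7: (-3,4) → rotate → (1.26289,4.83788) → ×s → (2.49421,9.55482) → (2.49,9.55)
v8: (-4,2.5) → rotate → (-0.53354,4.68672) → ×s → (-1.05374,9.25627) → (-1.05,9.26)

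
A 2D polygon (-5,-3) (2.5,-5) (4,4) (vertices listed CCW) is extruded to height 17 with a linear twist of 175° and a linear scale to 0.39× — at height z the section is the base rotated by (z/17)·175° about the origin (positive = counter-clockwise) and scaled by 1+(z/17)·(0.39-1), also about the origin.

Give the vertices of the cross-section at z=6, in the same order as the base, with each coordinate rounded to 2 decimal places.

t = z/height = 6/17 = 0.352941
s = 1 + (scale-1)·z/height = 1 + (0.39-1)·6/17 = 0.784706
θ = twist·z/height = 175°·6/17 = 61.7647° = 1.077997 rad
cos θ = 0.473094, sin θ = 0.881012 (intermediates below are computed at full precision and shown rounded to 5 d.p.)
v1: (-5,-3) → rotate → (0.27757,-5.82434) → ×s → (0.21781,-4.57040) → (0.22,-4.57)
v2: (2.5,-5) → rotate → (5.58779,-0.16294) → ×s → (4.38478,-0.12786) → (4.38,-0.13)
v3: (4,4) → rotate → (-1.63167,5.41642) → ×s → (-1.28038,4.25030) → (-1.28,4.25)

Cross-section at z=6: (0.22,-4.57) (4.38,-0.13) (-1.28,4.25)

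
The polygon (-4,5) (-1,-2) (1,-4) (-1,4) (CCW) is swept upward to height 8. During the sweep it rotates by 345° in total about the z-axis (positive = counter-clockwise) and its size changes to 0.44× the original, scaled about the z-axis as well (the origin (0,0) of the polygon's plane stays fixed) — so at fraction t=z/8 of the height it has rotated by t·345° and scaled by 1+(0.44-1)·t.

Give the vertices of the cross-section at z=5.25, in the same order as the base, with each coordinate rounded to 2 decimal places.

t = z/height = 5.25/8 = 0.65625
s = 1 + (scale-1)·z/height = 1 + (0.44-1)·5.25/8 = 0.632500
θ = twist·z/height = 345°·5.25/8 = 226.4063° = 3.951535 rad
cos θ = -0.689541, sin θ = -0.724247 (intermediates below are computed at full precision and shown rounded to 5 d.p.)
v1: (-4,5) → rotate → (6.37940,-0.55071) → ×s → (4.03497,-0.34833) → (4.03,-0.35)
v2: (-1,-2) → rotate → (-0.75895,2.10333) → ×s → (-0.48004,1.33036) → (-0.48,1.33)
v3: (1,-4) → rotate → (-3.58653,2.03392) → ×s → (-2.26848,1.28645) → (-2.27,1.29)
v4: (-1,4) → rotate → (3.58653,-2.03392) → ×s → (2.26848,-1.28645) → (2.27,-1.29)

Cross-section at z=5.25: (4.03,-0.35) (-0.48,1.33) (-2.27,1.29) (2.27,-1.29)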